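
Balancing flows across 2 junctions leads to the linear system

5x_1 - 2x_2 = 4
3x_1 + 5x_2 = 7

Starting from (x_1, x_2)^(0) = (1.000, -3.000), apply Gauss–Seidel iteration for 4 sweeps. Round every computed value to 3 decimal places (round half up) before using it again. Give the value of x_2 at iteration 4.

0.729

Iteration 1:
  x_1 = (4 - (-2)·-3.000) / (5) = -0.400
  x_2 = (7 - (3)·-0.400) / (5) = 1.640
Iteration 2:
  x_1 = (4 - (-2)·1.640) / (5) = 1.456
  x_2 = (7 - (3)·1.456) / (5) = 0.526
Iteration 3:
  x_1 = (4 - (-2)·0.526) / (5) = 1.010
  x_2 = (7 - (3)·1.010) / (5) = 0.794
Iteration 4:
  x_1 = (4 - (-2)·0.794) / (5) = 1.118
  x_2 = (7 - (3)·1.118) / (5) = 0.729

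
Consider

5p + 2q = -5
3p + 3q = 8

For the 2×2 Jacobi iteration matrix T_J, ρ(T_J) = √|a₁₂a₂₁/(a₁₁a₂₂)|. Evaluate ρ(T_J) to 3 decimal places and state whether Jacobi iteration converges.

0.632

a₁₂a₂₁/(a₁₁a₂₂) = (2)·(3) / ((5)·(3)) = 0.400000
ρ = √|0.400000| = √0.400000 = 0.632
ρ < 1, so Jacobi converges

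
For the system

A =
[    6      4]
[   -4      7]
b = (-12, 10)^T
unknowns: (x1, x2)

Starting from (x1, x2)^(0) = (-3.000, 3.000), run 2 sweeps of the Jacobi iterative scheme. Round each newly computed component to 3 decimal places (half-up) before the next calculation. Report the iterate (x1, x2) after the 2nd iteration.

Iteration 1:
  x1 = (-12 - (4)·3.000) / (6) = -4.000
  x2 = (10 - (-4)·-3.000) / (7) = -0.286
Iteration 2:
  x1 = (-12 - (4)·-0.286) / (6) = -1.809
  x2 = (10 - (-4)·-4.000) / (7) = -0.857

(-1.809, -0.857)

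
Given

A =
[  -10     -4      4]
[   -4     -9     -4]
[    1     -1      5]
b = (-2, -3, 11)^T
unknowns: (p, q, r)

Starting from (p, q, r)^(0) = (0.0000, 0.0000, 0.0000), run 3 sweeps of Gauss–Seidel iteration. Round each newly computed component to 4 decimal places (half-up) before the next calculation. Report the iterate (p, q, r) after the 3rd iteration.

Iteration 1:
  p = (-2 - (-4)·0.0000 - (4)·0.0000) / (-10) = 0.2000
  q = (-3 - (-4)·0.2000 - (-4)·0.0000) / (-9) = 0.2444
  r = (11 - (1)·0.2000 - (-1)·0.2444) / (5) = 2.2089
Iteration 2:
  p = (-2 - (-4)·0.2444 - (4)·2.2089) / (-10) = 0.9858
  q = (-3 - (-4)·0.9858 - (-4)·2.2089) / (-9) = -1.0865
  r = (11 - (1)·0.9858 - (-1)·-1.0865) / (5) = 1.7855
Iteration 3:
  p = (-2 - (-4)·-1.0865 - (4)·1.7855) / (-10) = 1.3488
  q = (-3 - (-4)·1.3488 - (-4)·1.7855) / (-9) = -1.0597
  r = (11 - (1)·1.3488 - (-1)·-1.0597) / (5) = 1.7183

(1.3488, -1.0597, 1.7183)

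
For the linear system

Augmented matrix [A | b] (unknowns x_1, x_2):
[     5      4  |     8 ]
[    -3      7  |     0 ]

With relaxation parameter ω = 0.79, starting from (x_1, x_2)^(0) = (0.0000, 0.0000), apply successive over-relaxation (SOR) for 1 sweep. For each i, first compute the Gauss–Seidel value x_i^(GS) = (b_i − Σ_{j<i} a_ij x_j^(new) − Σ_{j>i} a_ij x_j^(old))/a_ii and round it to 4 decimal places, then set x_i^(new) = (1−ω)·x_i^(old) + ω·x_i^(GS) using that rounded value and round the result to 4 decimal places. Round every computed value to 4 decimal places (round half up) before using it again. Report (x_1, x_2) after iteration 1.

(1.2640, 0.4279)

Iteration 1:
  x_1: GS value = (8 - (4)·0.0000) / (5) = 1.6000;  x_1 ← (1−ω)·0.0000 + ω·1.6000 = 1.2640
  x_2: GS value = (0 - (-3)·1.2640) / (7) = 0.5417;  x_2 ← (1−ω)·0.0000 + ω·0.5417 = 0.4279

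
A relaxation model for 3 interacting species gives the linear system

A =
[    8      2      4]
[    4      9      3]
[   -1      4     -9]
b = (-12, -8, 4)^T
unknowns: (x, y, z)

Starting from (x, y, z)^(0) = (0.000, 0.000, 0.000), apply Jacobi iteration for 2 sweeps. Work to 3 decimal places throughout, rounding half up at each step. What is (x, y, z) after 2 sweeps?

Iteration 1:
  x = (-12 - (2)·0.000 - (4)·0.000) / (8) = -1.500
  y = (-8 - (4)·0.000 - (3)·0.000) / (9) = -0.889
  z = (4 - (-1)·0.000 - (4)·0.000) / (-9) = -0.444
Iteration 2:
  x = (-12 - (2)·-0.889 - (4)·-0.444) / (8) = -1.056
  y = (-8 - (4)·-1.500 - (3)·-0.444) / (9) = -0.074
  z = (4 - (-1)·-1.500 - (4)·-0.889) / (-9) = -0.673

(-1.056, -0.074, -0.673)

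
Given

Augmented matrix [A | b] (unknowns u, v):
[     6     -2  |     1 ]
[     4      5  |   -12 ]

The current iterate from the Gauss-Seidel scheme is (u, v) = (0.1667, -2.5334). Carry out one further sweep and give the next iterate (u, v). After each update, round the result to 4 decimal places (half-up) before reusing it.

One sweep:
  u = (1 - (-2)·-2.5334) / (6) = -0.6778
  v = (-12 - (4)·-0.6778) / (5) = -1.8578

(-0.6778, -1.8578)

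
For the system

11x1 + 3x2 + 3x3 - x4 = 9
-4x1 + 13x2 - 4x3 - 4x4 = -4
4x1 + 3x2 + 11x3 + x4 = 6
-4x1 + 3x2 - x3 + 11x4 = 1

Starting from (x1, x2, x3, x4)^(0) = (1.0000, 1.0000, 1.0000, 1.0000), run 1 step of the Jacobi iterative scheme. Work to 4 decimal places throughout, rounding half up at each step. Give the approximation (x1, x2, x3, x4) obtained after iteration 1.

Iteration 1:
  x1 = (9 - (3)·1.0000 - (3)·1.0000 - (-1)·1.0000) / (11) = 0.3636
  x2 = (-4 - (-4)·1.0000 - (-4)·1.0000 - (-4)·1.0000) / (13) = 0.6154
  x3 = (6 - (4)·1.0000 - (3)·1.0000 - (1)·1.0000) / (11) = -0.1818
  x4 = (1 - (-4)·1.0000 - (3)·1.0000 - (-1)·1.0000) / (11) = 0.2727

(0.3636, 0.6154, -0.1818, 0.2727)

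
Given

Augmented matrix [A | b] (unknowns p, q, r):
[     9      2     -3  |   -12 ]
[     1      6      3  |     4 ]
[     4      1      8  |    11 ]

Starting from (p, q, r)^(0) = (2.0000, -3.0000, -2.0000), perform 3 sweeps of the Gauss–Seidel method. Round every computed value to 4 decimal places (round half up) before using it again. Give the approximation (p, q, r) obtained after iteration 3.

(-0.6714, -0.1995, 1.7356)

Iteration 1:
  p = (-12 - (2)·-3.0000 - (-3)·-2.0000) / (9) = -1.3333
  q = (4 - (1)·-1.3333 - (3)·-2.0000) / (6) = 1.8889
  r = (11 - (4)·-1.3333 - (1)·1.8889) / (8) = 1.8055
Iteration 2:
  p = (-12 - (2)·1.8889 - (-3)·1.8055) / (9) = -1.1513
  q = (4 - (1)·-1.1513 - (3)·1.8055) / (6) = -0.0442
  r = (11 - (4)·-1.1513 - (1)·-0.0442) / (8) = 1.9562
Iteration 3:
  p = (-12 - (2)·-0.0442 - (-3)·1.9562) / (9) = -0.6714
  q = (4 - (1)·-0.6714 - (3)·1.9562) / (6) = -0.1995
  r = (11 - (4)·-0.6714 - (1)·-0.1995) / (8) = 1.7356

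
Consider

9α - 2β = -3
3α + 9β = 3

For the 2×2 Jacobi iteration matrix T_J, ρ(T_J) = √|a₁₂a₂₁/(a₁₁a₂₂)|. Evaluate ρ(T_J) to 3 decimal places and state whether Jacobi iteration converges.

0.272

a₁₂a₂₁/(a₁₁a₂₂) = (-2)·(3) / ((9)·(9)) = -0.074074
ρ = √|-0.074074| = √0.074074 = 0.272
ρ < 1, so Jacobi converges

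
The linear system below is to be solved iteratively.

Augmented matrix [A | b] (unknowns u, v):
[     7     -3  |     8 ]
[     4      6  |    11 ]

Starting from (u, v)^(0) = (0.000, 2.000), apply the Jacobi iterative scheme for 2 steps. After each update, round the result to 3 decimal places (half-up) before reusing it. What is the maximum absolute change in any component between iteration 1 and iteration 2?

Iteration 1:
  u = (8 - (-3)·2.000) / (7) = 2.000
  v = (11 - (4)·0.000) / (6) = 1.833
Iteration 2:
  u = (8 - (-3)·1.833) / (7) = 1.928
  v = (11 - (4)·2.000) / (6) = 0.500
Change: (-0.072, -1.333) → max |·| = 1.333

1.333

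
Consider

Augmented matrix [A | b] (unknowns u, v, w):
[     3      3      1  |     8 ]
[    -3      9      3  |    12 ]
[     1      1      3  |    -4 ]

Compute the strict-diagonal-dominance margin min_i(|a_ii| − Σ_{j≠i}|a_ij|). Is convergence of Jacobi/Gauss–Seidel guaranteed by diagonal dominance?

-1

row 1: |3| − (3+1) = -1
row 2: |9| − (3+3) = 3
row 3: |3| − (1+1) = 1
minimum over rows = -1 → not strictly diagonally dominant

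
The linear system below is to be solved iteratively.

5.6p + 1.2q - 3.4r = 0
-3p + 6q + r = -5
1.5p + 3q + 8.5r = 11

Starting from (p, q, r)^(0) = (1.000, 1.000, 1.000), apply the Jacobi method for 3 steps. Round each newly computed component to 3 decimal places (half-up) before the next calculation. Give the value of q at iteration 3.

Iteration 1:
  p = (0 - (1.2)·1.000 - (-3.4)·1.000) / (5.6) = 0.393
  q = (-5 - (-3)·1.000 - (1)·1.000) / (6) = -0.500
  r = (11 - (1.5)·1.000 - (3)·1.000) / (8.5) = 0.765
Iteration 2:
  p = (0 - (1.2)·-0.500 - (-3.4)·0.765) / (5.6) = 0.572
  q = (-5 - (-3)·0.393 - (1)·0.765) / (6) = -0.764
  r = (11 - (1.5)·0.393 - (3)·-0.500) / (8.5) = 1.401
Iteration 3:
  p = (0 - (1.2)·-0.764 - (-3.4)·1.401) / (5.6) = 1.014
  q = (-5 - (-3)·0.572 - (1)·1.401) / (6) = -0.781
  r = (11 - (1.5)·0.572 - (3)·-0.764) / (8.5) = 1.463

-0.781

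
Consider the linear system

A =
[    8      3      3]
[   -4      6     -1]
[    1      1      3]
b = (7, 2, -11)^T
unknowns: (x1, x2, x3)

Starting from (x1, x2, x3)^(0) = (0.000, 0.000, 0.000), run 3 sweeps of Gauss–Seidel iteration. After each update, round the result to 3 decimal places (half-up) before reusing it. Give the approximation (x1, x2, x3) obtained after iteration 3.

(2.255, 1.049, -4.768)

Iteration 1:
  x1 = (7 - (3)·0.000 - (3)·0.000) / (8) = 0.875
  x2 = (2 - (-4)·0.875 - (-1)·0.000) / (6) = 0.917
  x3 = (-11 - (1)·0.875 - (1)·0.917) / (3) = -4.264
Iteration 2:
  x1 = (7 - (3)·0.917 - (3)·-4.264) / (8) = 2.130
  x2 = (2 - (-4)·2.130 - (-1)·-4.264) / (6) = 1.043
  x3 = (-11 - (1)·2.130 - (1)·1.043) / (3) = -4.724
Iteration 3:
  x1 = (7 - (3)·1.043 - (3)·-4.724) / (8) = 2.255
  x2 = (2 - (-4)·2.255 - (-1)·-4.724) / (6) = 1.049
  x3 = (-11 - (1)·2.255 - (1)·1.049) / (3) = -4.768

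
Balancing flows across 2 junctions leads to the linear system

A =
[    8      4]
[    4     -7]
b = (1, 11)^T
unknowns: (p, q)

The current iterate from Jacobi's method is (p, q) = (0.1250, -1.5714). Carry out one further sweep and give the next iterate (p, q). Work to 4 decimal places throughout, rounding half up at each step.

(0.9107, -1.5000)

One sweep:
  p = (1 - (4)·-1.5714) / (8) = 0.9107
  q = (11 - (4)·0.1250) / (-7) = -1.5000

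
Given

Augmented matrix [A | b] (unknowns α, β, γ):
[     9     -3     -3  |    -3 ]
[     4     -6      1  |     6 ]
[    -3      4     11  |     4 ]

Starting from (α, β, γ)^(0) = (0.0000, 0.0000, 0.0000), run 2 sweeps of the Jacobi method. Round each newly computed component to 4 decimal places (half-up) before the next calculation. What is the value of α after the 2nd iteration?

Iteration 1:
  α = (-3 - (-3)·0.0000 - (-3)·0.0000) / (9) = -0.3333
  β = (6 - (4)·0.0000 - (1)·0.0000) / (-6) = -1.0000
  γ = (4 - (-3)·0.0000 - (4)·0.0000) / (11) = 0.3636
Iteration 2:
  α = (-3 - (-3)·-1.0000 - (-3)·0.3636) / (9) = -0.5455
  β = (6 - (4)·-0.3333 - (1)·0.3636) / (-6) = -1.1616
  γ = (4 - (-3)·-0.3333 - (4)·-1.0000) / (11) = 0.6364

-0.5455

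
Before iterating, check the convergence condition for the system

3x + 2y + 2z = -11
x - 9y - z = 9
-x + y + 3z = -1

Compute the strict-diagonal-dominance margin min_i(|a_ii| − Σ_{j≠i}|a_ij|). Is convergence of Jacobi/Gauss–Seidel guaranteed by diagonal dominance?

row 1: |3| − (2+2) = -1
row 2: |-9| − (1+1) = 7
row 3: |3| − (1+1) = 1
minimum over rows = -1 → not strictly diagonally dominant

-1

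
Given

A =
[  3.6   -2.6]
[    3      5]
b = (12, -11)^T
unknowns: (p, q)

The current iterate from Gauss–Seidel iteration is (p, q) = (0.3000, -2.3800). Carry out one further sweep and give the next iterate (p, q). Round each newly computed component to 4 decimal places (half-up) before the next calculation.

One sweep:
  p = (12 - (-2.6)·-2.3800) / (3.6) = 1.6144
  q = (-11 - (3)·1.6144) / (5) = -3.1686

(1.6144, -3.1686)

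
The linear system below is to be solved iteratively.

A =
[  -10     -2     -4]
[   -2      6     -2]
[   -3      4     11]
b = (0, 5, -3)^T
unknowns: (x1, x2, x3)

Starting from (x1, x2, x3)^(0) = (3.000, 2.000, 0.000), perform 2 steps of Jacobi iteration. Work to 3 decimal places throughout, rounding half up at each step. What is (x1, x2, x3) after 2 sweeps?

(-0.294, 0.639, -1.048)

Iteration 1:
  x1 = (0 - (-2)·2.000 - (-4)·0.000) / (-10) = -0.400
  x2 = (5 - (-2)·3.000 - (-2)·0.000) / (6) = 1.833
  x3 = (-3 - (-3)·3.000 - (4)·2.000) / (11) = -0.182
Iteration 2:
  x1 = (0 - (-2)·1.833 - (-4)·-0.182) / (-10) = -0.294
  x2 = (5 - (-2)·-0.400 - (-2)·-0.182) / (6) = 0.639
  x3 = (-3 - (-3)·-0.400 - (4)·1.833) / (11) = -1.048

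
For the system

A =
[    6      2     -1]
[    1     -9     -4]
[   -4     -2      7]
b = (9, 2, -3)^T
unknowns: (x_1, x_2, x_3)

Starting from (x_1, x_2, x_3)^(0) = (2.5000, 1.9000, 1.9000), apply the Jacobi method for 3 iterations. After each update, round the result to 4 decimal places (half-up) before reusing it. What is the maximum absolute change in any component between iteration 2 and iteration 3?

0.7689

Iteration 1:
  x_1 = (9 - (2)·1.9000 - (-1)·1.9000) / (6) = 1.1833
  x_2 = (2 - (1)·2.5000 - (-4)·1.9000) / (-9) = -0.7889
  x_3 = (-3 - (-4)·2.5000 - (-2)·1.9000) / (7) = 1.5429
Iteration 2:
  x_1 = (9 - (2)·-0.7889 - (-1)·1.5429) / (6) = 2.0201
  x_2 = (2 - (1)·1.1833 - (-4)·1.5429) / (-9) = -0.7765
  x_3 = (-3 - (-4)·1.1833 - (-2)·-0.7889) / (7) = 0.0222
Iteration 3:
  x_1 = (9 - (2)·-0.7765 - (-1)·0.0222) / (6) = 1.7625
  x_2 = (2 - (1)·2.0201 - (-4)·0.0222) / (-9) = -0.0076
  x_3 = (-3 - (-4)·2.0201 - (-2)·-0.7765) / (7) = 0.5039
Change: (-0.2576, 0.7689, 0.4817) → max |·| = 0.7689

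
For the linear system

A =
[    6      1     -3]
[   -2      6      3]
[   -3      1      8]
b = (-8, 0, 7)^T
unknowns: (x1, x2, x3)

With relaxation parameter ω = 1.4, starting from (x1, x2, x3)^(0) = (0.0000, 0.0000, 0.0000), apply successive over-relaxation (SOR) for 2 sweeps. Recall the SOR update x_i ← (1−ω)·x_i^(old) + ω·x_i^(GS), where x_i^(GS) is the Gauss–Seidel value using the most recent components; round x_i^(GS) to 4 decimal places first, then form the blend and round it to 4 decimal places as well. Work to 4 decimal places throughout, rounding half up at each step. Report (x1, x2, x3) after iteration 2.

(-0.6385, -0.2278, 0.7706)

Iteration 1:
  x1: GS value = (-8 - (1)·0.0000 - (-3)·0.0000) / (6) = -1.3333;  x1 ← (1−ω)·0.0000 + ω·-1.3333 = -1.8666
  x2: GS value = (0 - (-2)·-1.8666 - (3)·0.0000) / (6) = -0.6222;  x2 ← (1−ω)·0.0000 + ω·-0.6222 = -0.8711
  x3: GS value = (7 - (-3)·-1.8666 - (1)·-0.8711) / (8) = 0.2839;  x3 ← (1−ω)·0.0000 + ω·0.2839 = 0.3975
Iteration 2:
  x1: GS value = (-8 - (1)·-0.8711 - (-3)·0.3975) / (6) = -0.9894;  x1 ← (1−ω)·-1.8666 + ω·-0.9894 = -0.6385
  x2: GS value = (0 - (-2)·-0.6385 - (3)·0.3975) / (6) = -0.4116;  x2 ← (1−ω)·-0.8711 + ω·-0.4116 = -0.2278
  x3: GS value = (7 - (-3)·-0.6385 - (1)·-0.2278) / (8) = 0.6640;  x3 ← (1−ω)·0.3975 + ω·0.6640 = 0.7706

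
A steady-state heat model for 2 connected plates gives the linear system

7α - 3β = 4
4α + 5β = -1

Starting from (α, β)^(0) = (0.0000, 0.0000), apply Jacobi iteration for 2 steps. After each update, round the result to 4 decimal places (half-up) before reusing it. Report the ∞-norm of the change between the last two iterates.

Iteration 1:
  α = (4 - (-3)·0.0000) / (7) = 0.5714
  β = (-1 - (4)·0.0000) / (5) = -0.2000
Iteration 2:
  α = (4 - (-3)·-0.2000) / (7) = 0.4857
  β = (-1 - (4)·0.5714) / (5) = -0.6571
Change: (-0.0857, -0.4571) → max |·| = 0.4571

0.4571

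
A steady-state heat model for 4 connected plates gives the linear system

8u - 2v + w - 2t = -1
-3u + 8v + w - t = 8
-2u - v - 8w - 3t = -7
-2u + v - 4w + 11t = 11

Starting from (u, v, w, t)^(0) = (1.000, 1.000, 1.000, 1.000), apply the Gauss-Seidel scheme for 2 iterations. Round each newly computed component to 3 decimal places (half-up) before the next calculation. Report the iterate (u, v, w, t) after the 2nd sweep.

Iteration 1:
  u = (-1 - (-2)·1.000 - (1)·1.000 - (-2)·1.000) / (8) = 0.250
  v = (8 - (-3)·0.250 - (1)·1.000 - (-1)·1.000) / (8) = 1.094
  w = (-7 - (-2)·0.250 - (-1)·1.094 - (-3)·1.000) / (-8) = 0.301
  t = (11 - (-2)·0.250 - (1)·1.094 - (-4)·0.301) / (11) = 1.055
Iteration 2:
  u = (-1 - (-2)·1.094 - (1)·0.301 - (-2)·1.055) / (8) = 0.375
  v = (8 - (-3)·0.375 - (1)·0.301 - (-1)·1.055) / (8) = 1.235
  w = (-7 - (-2)·0.375 - (-1)·1.235 - (-3)·1.055) / (-8) = 0.231
  t = (11 - (-2)·0.375 - (1)·1.235 - (-4)·0.231) / (11) = 1.040

(0.375, 1.235, 0.231, 1.040)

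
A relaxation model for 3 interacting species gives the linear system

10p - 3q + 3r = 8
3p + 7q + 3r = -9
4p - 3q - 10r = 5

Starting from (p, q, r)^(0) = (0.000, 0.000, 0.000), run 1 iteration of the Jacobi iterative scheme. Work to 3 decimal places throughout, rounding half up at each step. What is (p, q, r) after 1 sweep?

(0.800, -1.286, -0.500)

Iteration 1:
  p = (8 - (-3)·0.000 - (3)·0.000) / (10) = 0.800
  q = (-9 - (3)·0.000 - (3)·0.000) / (7) = -1.286
  r = (5 - (4)·0.000 - (-3)·0.000) / (-10) = -0.500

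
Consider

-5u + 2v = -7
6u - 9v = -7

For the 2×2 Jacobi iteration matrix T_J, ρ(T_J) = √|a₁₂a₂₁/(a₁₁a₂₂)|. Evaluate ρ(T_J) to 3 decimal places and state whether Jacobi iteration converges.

0.516

a₁₂a₂₁/(a₁₁a₂₂) = (2)·(6) / ((-5)·(-9)) = 0.266667
ρ = √|0.266667| = √0.266667 = 0.516
ρ < 1, so Jacobi converges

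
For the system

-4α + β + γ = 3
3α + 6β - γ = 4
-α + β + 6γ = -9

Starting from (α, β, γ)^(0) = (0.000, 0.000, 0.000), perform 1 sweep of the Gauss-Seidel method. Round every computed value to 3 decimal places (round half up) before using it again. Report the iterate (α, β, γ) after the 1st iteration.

(-0.750, 1.042, -1.799)

Iteration 1:
  α = (3 - (1)·0.000 - (1)·0.000) / (-4) = -0.750
  β = (4 - (3)·-0.750 - (-1)·0.000) / (6) = 1.042
  γ = (-9 - (-1)·-0.750 - (1)·1.042) / (6) = -1.799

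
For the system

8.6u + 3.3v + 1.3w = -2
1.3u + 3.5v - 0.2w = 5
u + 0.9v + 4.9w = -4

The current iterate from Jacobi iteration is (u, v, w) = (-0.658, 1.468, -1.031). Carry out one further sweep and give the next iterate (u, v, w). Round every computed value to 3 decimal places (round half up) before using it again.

One sweep:
  u = (-2 - (3.3)·1.468 - (1.3)·-1.031) / (8.6) = -0.640
  v = (5 - (1.3)·-0.658 - (-0.2)·-1.031) / (3.5) = 1.614
  w = (-4 - (1)·-0.658 - (0.9)·1.468) / (4.9) = -0.952

(-0.640, 1.614, -0.952)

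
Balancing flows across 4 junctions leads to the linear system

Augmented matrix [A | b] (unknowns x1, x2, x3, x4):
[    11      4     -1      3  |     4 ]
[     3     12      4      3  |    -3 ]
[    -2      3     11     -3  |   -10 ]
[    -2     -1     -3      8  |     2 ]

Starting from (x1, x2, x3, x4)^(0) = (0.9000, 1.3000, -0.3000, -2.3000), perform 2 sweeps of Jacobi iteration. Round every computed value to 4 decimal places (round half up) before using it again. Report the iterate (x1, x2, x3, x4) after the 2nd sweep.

Iteration 1:
  x1 = (4 - (4)·1.3000 - (-1)·-0.3000 - (3)·-2.3000) / (11) = 0.4909
  x2 = (-3 - (3)·0.9000 - (4)·-0.3000 - (3)·-2.3000) / (12) = 0.2000
  x3 = (-10 - (-2)·0.9000 - (3)·1.3000 - (-3)·-2.3000) / (11) = -1.7273
  x4 = (2 - (-2)·0.9000 - (-1)·1.3000 - (-3)·-0.3000) / (8) = 0.5250
Iteration 2:
  x1 = (4 - (4)·0.2000 - (-1)·-1.7273 - (3)·0.5250) / (11) = -0.0093
  x2 = (-3 - (3)·0.4909 - (4)·-1.7273 - (3)·0.5250) / (12) = 0.0718
  x3 = (-10 - (-2)·0.4909 - (3)·0.2000 - (-3)·0.5250) / (11) = -0.7312
  x4 = (2 - (-2)·0.4909 - (-1)·0.2000 - (-3)·-1.7273) / (8) = -0.2500

(-0.0093, 0.0718, -0.7312, -0.2500)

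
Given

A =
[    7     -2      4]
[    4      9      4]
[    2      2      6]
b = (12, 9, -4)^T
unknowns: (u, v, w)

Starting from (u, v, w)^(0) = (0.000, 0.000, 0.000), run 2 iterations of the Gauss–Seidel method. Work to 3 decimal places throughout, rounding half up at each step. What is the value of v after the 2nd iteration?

0.459

Iteration 1:
  u = (12 - (-2)·0.000 - (4)·0.000) / (7) = 1.714
  v = (9 - (4)·1.714 - (4)·0.000) / (9) = 0.238
  w = (-4 - (2)·1.714 - (2)·0.238) / (6) = -1.317
Iteration 2:
  u = (12 - (-2)·0.238 - (4)·-1.317) / (7) = 2.535
  v = (9 - (4)·2.535 - (4)·-1.317) / (9) = 0.459
  w = (-4 - (2)·2.535 - (2)·0.459) / (6) = -1.665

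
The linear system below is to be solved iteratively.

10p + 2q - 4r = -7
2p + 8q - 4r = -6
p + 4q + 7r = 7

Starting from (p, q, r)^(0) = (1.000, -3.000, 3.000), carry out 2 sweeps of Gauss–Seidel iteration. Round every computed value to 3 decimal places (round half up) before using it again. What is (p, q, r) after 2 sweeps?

(-0.567, -0.323, 1.266)

Iteration 1:
  p = (-7 - (2)·-3.000 - (-4)·3.000) / (10) = 1.100
  q = (-6 - (2)·1.100 - (-4)·3.000) / (8) = 0.475
  r = (7 - (1)·1.100 - (4)·0.475) / (7) = 0.571
Iteration 2:
  p = (-7 - (2)·0.475 - (-4)·0.571) / (10) = -0.567
  q = (-6 - (2)·-0.567 - (-4)·0.571) / (8) = -0.323
  r = (7 - (1)·-0.567 - (4)·-0.323) / (7) = 1.266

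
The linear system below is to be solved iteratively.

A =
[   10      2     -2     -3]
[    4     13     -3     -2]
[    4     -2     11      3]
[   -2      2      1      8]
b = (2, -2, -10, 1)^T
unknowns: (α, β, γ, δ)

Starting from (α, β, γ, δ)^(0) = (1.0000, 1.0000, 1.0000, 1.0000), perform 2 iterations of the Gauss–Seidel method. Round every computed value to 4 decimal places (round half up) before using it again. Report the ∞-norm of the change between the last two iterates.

0.4914

Iteration 1:
  α = (2 - (2)·1.0000 - (-2)·1.0000 - (-3)·1.0000) / (10) = 0.5000
  β = (-2 - (4)·0.5000 - (-3)·1.0000 - (-2)·1.0000) / (13) = 0.0769
  γ = (-10 - (4)·0.5000 - (-2)·0.0769 - (3)·1.0000) / (11) = -1.3497
  δ = (1 - (-2)·0.5000 - (2)·0.0769 - (1)·-1.3497) / (8) = 0.3995
Iteration 2:
  α = (2 - (2)·0.0769 - (-2)·-1.3497 - (-3)·0.3995) / (10) = 0.0345
  β = (-2 - (4)·0.0345 - (-3)·-1.3497 - (-2)·0.3995) / (13) = -0.4145
  γ = (-10 - (4)·0.0345 - (-2)·-0.4145 - (3)·0.3995) / (11) = -1.1060
  δ = (1 - (-2)·0.0345 - (2)·-0.4145 - (1)·-1.1060) / (8) = 0.3755
Change: (-0.4655, -0.4914, 0.2437, -0.0240) → max |·| = 0.4914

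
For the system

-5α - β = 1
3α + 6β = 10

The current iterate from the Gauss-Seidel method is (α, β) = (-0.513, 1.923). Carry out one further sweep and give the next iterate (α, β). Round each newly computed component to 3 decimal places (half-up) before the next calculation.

(-0.585, 1.959)

One sweep:
  α = (1 - (-1)·1.923) / (-5) = -0.585
  β = (10 - (3)·-0.585) / (6) = 1.959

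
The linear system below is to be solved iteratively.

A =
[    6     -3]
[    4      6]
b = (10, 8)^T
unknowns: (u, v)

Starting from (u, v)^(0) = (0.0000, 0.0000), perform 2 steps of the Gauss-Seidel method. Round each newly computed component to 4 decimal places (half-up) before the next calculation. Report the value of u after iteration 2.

Iteration 1:
  u = (10 - (-3)·0.0000) / (6) = 1.6667
  v = (8 - (4)·1.6667) / (6) = 0.2222
Iteration 2:
  u = (10 - (-3)·0.2222) / (6) = 1.7778
  v = (8 - (4)·1.7778) / (6) = 0.1481

1.7778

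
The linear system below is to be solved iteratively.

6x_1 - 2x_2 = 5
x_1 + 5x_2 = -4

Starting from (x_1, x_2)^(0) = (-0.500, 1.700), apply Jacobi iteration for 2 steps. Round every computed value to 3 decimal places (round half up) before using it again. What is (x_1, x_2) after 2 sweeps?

(0.600, -1.080)

Iteration 1:
  x_1 = (5 - (-2)·1.700) / (6) = 1.400
  x_2 = (-4 - (1)·-0.500) / (5) = -0.700
Iteration 2:
  x_1 = (5 - (-2)·-0.700) / (6) = 0.600
  x_2 = (-4 - (1)·1.400) / (5) = -1.080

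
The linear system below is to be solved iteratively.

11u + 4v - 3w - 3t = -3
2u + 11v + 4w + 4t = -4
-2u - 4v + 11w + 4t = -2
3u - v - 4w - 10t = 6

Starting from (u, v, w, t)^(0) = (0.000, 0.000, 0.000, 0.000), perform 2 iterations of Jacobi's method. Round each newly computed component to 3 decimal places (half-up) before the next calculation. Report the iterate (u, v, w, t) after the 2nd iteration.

Iteration 1:
  u = (-3 - (4)·0.000 - (-3)·0.000 - (-3)·0.000) / (11) = -0.273
  v = (-4 - (2)·0.000 - (4)·0.000 - (4)·0.000) / (11) = -0.364
  w = (-2 - (-2)·0.000 - (-4)·0.000 - (4)·0.000) / (11) = -0.182
  t = (6 - (3)·0.000 - (-1)·0.000 - (-4)·0.000) / (-10) = -0.600
Iteration 2:
  u = (-3 - (4)·-0.364 - (-3)·-0.182 - (-3)·-0.600) / (11) = -0.354
  v = (-4 - (2)·-0.273 - (4)·-0.182 - (4)·-0.600) / (11) = -0.030
  w = (-2 - (-2)·-0.273 - (-4)·-0.364 - (4)·-0.600) / (11) = -0.146
  t = (6 - (3)·-0.273 - (-1)·-0.364 - (-4)·-0.182) / (-10) = -0.573

(-0.354, -0.030, -0.146, -0.573)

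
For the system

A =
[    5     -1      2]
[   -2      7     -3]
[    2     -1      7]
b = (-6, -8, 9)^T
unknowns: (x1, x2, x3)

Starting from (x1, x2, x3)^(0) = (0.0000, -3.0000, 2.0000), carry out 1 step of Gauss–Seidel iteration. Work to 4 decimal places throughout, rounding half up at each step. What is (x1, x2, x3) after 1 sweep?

(-2.6000, -1.0286, 1.8816)

Iteration 1:
  x1 = (-6 - (-1)·-3.0000 - (2)·2.0000) / (5) = -2.6000
  x2 = (-8 - (-2)·-2.6000 - (-3)·2.0000) / (7) = -1.0286
  x3 = (9 - (2)·-2.6000 - (-1)·-1.0286) / (7) = 1.8816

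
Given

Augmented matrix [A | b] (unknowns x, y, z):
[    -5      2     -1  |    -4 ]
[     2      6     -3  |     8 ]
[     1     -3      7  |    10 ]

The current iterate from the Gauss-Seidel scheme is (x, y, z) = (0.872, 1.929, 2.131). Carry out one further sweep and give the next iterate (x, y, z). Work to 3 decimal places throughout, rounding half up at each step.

(1.145, 2.017, 2.129)

One sweep:
  x = (-4 - (2)·1.929 - (-1)·2.131) / (-5) = 1.145
  y = (8 - (2)·1.145 - (-3)·2.131) / (6) = 2.017
  z = (10 - (1)·1.145 - (-3)·2.017) / (7) = 2.129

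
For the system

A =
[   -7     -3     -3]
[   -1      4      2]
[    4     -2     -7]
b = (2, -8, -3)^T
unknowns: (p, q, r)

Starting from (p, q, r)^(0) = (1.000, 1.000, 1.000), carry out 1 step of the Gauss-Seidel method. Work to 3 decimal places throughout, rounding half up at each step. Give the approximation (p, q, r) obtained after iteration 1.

Iteration 1:
  p = (2 - (-3)·1.000 - (-3)·1.000) / (-7) = -1.143
  q = (-8 - (-1)·-1.143 - (2)·1.000) / (4) = -2.786
  r = (-3 - (4)·-1.143 - (-2)·-2.786) / (-7) = 0.571

(-1.143, -2.786, 0.571)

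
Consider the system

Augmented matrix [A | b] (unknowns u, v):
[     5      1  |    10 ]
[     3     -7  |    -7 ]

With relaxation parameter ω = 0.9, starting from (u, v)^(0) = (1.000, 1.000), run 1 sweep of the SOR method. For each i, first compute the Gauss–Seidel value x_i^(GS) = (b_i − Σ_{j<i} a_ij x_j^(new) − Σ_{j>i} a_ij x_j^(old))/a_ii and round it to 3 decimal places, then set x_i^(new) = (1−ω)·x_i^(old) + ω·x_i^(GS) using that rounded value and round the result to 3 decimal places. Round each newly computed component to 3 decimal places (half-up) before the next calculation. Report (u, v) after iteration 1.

(1.720, 1.663)

Iteration 1:
  u: GS value = (10 - (1)·1.000) / (5) = 1.800;  u ← (1−ω)·1.000 + ω·1.800 = 1.720
  v: GS value = (-7 - (3)·1.720) / (-7) = 1.737;  v ← (1−ω)·1.000 + ω·1.737 = 1.663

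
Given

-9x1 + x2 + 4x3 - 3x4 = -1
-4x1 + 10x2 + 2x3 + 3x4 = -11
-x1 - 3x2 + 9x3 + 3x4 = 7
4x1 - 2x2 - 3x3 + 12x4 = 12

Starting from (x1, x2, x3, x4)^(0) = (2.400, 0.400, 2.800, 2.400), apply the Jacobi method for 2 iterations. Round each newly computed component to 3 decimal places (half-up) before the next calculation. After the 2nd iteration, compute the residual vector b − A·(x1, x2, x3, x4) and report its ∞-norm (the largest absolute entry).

Iteration 1:
  x1 = (-1 - (1)·0.400 - (4)·2.800 - (-3)·2.400) / (-9) = 0.600
  x2 = (-11 - (-4)·2.400 - (2)·2.800 - (3)·2.400) / (10) = -1.420
  x3 = (7 - (-1)·2.400 - (-3)·0.400 - (3)·2.400) / (9) = 0.378
  x4 = (12 - (4)·2.400 - (-2)·0.400 - (-3)·2.800) / (12) = 0.967
Iteration 2:
  x1 = (-1 - (1)·-1.420 - (4)·0.378 - (-3)·0.967) / (-9) = -0.201
  x2 = (-11 - (-4)·0.600 - (2)·0.378 - (3)·0.967) / (10) = -1.226
  x3 = (7 - (-1)·0.600 - (-3)·-1.420 - (3)·0.967) / (9) = 0.049
  x4 = (12 - (4)·0.600 - (-2)·-1.420 - (-3)·0.378) / (12) = 0.658
Residual b − A·x = (0.195, -1.616, 0.706, 2.603); ∞-norm = 2.603

2.603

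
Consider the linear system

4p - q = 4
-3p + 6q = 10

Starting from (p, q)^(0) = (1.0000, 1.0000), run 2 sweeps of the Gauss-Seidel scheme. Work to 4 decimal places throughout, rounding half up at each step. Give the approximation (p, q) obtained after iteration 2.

Iteration 1:
  p = (4 - (-1)·1.0000) / (4) = 1.2500
  q = (10 - (-3)·1.2500) / (6) = 2.2917
Iteration 2:
  p = (4 - (-1)·2.2917) / (4) = 1.5729
  q = (10 - (-3)·1.5729) / (6) = 2.4531

(1.5729, 2.4531)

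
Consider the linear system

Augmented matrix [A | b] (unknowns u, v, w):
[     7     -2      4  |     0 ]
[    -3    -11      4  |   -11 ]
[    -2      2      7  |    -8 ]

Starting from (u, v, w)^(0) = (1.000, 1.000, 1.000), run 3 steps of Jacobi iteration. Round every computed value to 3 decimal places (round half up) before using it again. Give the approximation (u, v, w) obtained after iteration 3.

(1.067, 0.178, -1.056)

Iteration 1:
  u = (0 - (-2)·1.000 - (4)·1.000) / (7) = -0.286
  v = (-11 - (-3)·1.000 - (4)·1.000) / (-11) = 1.091
  w = (-8 - (-2)·1.000 - (2)·1.000) / (7) = -1.143
Iteration 2:
  u = (0 - (-2)·1.091 - (4)·-1.143) / (7) = 0.965
  v = (-11 - (-3)·-0.286 - (4)·-1.143) / (-11) = 0.662
  w = (-8 - (-2)·-0.286 - (2)·1.091) / (7) = -1.536
Iteration 3:
  u = (0 - (-2)·0.662 - (4)·-1.536) / (7) = 1.067
  v = (-11 - (-3)·0.965 - (4)·-1.536) / (-11) = 0.178
  w = (-8 - (-2)·0.965 - (2)·0.662) / (7) = -1.056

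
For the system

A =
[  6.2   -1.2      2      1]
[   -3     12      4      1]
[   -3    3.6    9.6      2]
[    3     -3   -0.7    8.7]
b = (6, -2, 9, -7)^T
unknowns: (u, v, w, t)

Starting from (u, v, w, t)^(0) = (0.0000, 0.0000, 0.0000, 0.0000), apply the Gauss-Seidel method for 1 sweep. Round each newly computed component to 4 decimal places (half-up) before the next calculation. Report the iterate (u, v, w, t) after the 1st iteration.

(0.9677, 0.0753, 1.2117, -1.0148)

Iteration 1:
  u = (6 - (-1.2)·0.0000 - (2)·0.0000 - (1)·0.0000) / (6.2) = 0.9677
  v = (-2 - (-3)·0.9677 - (4)·0.0000 - (1)·0.0000) / (12) = 0.0753
  w = (9 - (-3)·0.9677 - (3.6)·0.0753 - (2)·0.0000) / (9.6) = 1.2117
  t = (-7 - (3)·0.9677 - (-3)·0.0753 - (-0.7)·1.2117) / (8.7) = -1.0148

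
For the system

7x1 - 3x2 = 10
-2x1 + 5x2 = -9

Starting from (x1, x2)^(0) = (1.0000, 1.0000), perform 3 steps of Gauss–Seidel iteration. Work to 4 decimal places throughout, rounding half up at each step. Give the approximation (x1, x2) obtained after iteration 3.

Iteration 1:
  x1 = (10 - (-3)·1.0000) / (7) = 1.8571
  x2 = (-9 - (-2)·1.8571) / (5) = -1.0572
Iteration 2:
  x1 = (10 - (-3)·-1.0572) / (7) = 0.9755
  x2 = (-9 - (-2)·0.9755) / (5) = -1.4098
Iteration 3:
  x1 = (10 - (-3)·-1.4098) / (7) = 0.8244
  x2 = (-9 - (-2)·0.8244) / (5) = -1.4702

(0.8244, -1.4702)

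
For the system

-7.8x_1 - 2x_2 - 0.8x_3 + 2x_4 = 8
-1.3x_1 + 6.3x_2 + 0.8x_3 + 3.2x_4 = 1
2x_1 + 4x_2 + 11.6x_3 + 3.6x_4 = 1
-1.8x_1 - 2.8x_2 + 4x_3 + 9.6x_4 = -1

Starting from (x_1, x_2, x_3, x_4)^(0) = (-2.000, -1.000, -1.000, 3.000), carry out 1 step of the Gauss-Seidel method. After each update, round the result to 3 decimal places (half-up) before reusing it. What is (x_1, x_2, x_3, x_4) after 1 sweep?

(0.103, -1.217, -0.443, -0.255)

Iteration 1:
  x_1 = (8 - (-2)·-1.000 - (-0.8)·-1.000 - (2)·3.000) / (-7.8) = 0.103
  x_2 = (1 - (-1.3)·0.103 - (0.8)·-1.000 - (3.2)·3.000) / (6.3) = -1.217
  x_3 = (1 - (2)·0.103 - (4)·-1.217 - (3.6)·3.000) / (11.6) = -0.443
  x_4 = (-1 - (-1.8)·0.103 - (-2.8)·-1.217 - (4)·-0.443) / (9.6) = -0.255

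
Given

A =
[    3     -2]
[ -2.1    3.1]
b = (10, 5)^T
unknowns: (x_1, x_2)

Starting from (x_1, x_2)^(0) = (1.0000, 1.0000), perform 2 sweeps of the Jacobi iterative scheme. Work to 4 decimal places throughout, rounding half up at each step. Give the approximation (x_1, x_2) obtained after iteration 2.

Iteration 1:
  x_1 = (10 - (-2)·1.0000) / (3) = 4.0000
  x_2 = (5 - (-2.1)·1.0000) / (3.1) = 2.2903
Iteration 2:
  x_1 = (10 - (-2)·2.2903) / (3) = 4.8602
  x_2 = (5 - (-2.1)·4.0000) / (3.1) = 4.3226

(4.8602, 4.3226)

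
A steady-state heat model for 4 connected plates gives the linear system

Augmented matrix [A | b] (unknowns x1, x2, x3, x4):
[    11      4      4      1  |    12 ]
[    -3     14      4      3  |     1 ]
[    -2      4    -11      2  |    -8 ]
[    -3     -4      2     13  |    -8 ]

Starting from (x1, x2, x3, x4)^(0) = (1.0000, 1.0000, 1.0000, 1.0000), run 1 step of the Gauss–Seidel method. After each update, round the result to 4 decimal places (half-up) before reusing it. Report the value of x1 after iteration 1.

Iteration 1:
  x1 = (12 - (4)·1.0000 - (4)·1.0000 - (1)·1.0000) / (11) = 0.2727
  x2 = (1 - (-3)·0.2727 - (4)·1.0000 - (3)·1.0000) / (14) = -0.3701
  x3 = (-8 - (-2)·0.2727 - (4)·-0.3701 - (2)·1.0000) / (-11) = 0.7249
  x4 = (-8 - (-3)·0.2727 - (-4)·-0.3701 - (2)·0.7249) / (13) = -0.7779

0.2727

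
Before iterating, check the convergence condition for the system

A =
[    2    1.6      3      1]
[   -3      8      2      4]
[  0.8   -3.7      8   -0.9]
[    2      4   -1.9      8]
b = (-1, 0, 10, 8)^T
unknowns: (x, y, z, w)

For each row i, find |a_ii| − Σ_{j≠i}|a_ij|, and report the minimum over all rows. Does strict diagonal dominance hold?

row 1: |2| − (1.6+3+1) = -3.6
row 2: |8| − (3+2+4) = -1
row 3: |8| − (0.8+3.7+0.9) = 2.6
row 4: |8| − (2+4+1.9) = 0.1
minimum over rows = -3.6 → not strictly diagonally dominant

-3.6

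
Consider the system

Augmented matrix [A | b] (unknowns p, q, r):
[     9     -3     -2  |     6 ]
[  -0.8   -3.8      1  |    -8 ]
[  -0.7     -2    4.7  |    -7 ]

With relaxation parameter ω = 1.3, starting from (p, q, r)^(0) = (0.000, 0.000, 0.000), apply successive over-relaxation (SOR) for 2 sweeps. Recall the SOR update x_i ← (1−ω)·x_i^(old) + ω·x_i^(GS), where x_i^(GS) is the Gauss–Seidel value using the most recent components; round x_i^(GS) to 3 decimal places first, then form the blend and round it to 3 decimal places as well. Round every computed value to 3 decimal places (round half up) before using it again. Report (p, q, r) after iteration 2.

Iteration 1:
  p: GS value = (6 - (-3)·0.000 - (-2)·0.000) / (9) = 0.667;  p ← (1−ω)·0.000 + ω·0.667 = 0.867
  q: GS value = (-8 - (-0.8)·0.867 - (1)·0.000) / (-3.8) = 1.923;  q ← (1−ω)·0.000 + ω·1.923 = 2.500
  r: GS value = (-7 - (-0.7)·0.867 - (-2)·2.500) / (4.7) = -0.296;  r ← (1−ω)·0.000 + ω·-0.296 = -0.385
Iteration 2:
  p: GS value = (6 - (-3)·2.500 - (-2)·-0.385) / (9) = 1.414;  p ← (1−ω)·0.867 + ω·1.414 = 1.578
  q: GS value = (-8 - (-0.8)·1.578 - (1)·-0.385) / (-3.8) = 1.672;  q ← (1−ω)·2.500 + ω·1.672 = 1.424
  r: GS value = (-7 - (-0.7)·1.578 - (-2)·1.424) / (4.7) = -0.648;  r ← (1−ω)·-0.385 + ω·-0.648 = -0.727

(1.578, 1.424, -0.727)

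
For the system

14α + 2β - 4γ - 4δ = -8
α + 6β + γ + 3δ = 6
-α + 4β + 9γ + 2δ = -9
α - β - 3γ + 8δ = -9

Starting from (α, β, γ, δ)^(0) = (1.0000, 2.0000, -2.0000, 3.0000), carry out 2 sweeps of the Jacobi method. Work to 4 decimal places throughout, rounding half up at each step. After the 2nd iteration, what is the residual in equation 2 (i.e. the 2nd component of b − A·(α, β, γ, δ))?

0.0188

Iteration 1:
  α = (-8 - (2)·2.0000 - (-4)·-2.0000 - (-4)·3.0000) / (14) = -0.5714
  β = (6 - (1)·1.0000 - (1)·-2.0000 - (3)·3.0000) / (6) = -0.3333
  γ = (-9 - (-1)·1.0000 - (4)·2.0000 - (2)·3.0000) / (9) = -2.4444
  δ = (-9 - (1)·1.0000 - (-1)·2.0000 - (-3)·-2.0000) / (8) = -1.7500
Iteration 2:
  α = (-8 - (2)·-0.3333 - (-4)·-2.4444 - (-4)·-1.7500) / (14) = -1.7222
  β = (6 - (1)·-0.5714 - (1)·-2.4444 - (3)·-1.7500) / (6) = 2.3776
  γ = (-9 - (-1)·-0.5714 - (4)·-0.3333 - (2)·-1.7500) / (9) = -0.5265
  δ = (-9 - (1)·-0.5714 - (-1)·-0.3333 - (-3)·-2.4444) / (8) = -2.0119
Residual b − A·x = (1.2020, 0.0188, -11.4703, 9.6155)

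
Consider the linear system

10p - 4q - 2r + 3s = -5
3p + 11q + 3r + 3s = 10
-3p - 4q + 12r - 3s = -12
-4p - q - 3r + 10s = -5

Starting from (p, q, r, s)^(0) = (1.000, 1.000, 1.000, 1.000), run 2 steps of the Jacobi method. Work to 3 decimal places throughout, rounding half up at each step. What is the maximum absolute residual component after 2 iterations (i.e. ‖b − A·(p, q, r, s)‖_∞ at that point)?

Iteration 1:
  p = (-5 - (-4)·1.000 - (-2)·1.000 - (3)·1.000) / (10) = -0.200
  q = (10 - (3)·1.000 - (3)·1.000 - (3)·1.000) / (11) = 0.091
  r = (-12 - (-3)·1.000 - (-4)·1.000 - (-3)·1.000) / (12) = -0.167
  s = (-5 - (-4)·1.000 - (-1)·1.000 - (-3)·1.000) / (10) = 0.300
Iteration 2:
  p = (-5 - (-4)·0.091 - (-2)·-0.167 - (3)·0.300) / (10) = -0.587
  q = (10 - (3)·-0.200 - (3)·-0.167 - (3)·0.300) / (11) = 0.927
  r = (-12 - (-3)·-0.200 - (-4)·0.091 - (-3)·0.300) / (12) = -0.945
  s = (-5 - (-4)·-0.200 - (-1)·0.091 - (-3)·-0.167) / (10) = -0.621
Residual b − A·x = (4.551, 6.262, -0.576, -3.046); ∞-norm = 6.262

6.262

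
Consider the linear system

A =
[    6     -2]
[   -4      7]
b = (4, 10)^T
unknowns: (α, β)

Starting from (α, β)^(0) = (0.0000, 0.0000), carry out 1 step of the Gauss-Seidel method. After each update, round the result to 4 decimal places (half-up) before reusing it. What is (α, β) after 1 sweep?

(0.6667, 1.8095)

Iteration 1:
  α = (4 - (-2)·0.0000) / (6) = 0.6667
  β = (10 - (-4)·0.6667) / (7) = 1.8095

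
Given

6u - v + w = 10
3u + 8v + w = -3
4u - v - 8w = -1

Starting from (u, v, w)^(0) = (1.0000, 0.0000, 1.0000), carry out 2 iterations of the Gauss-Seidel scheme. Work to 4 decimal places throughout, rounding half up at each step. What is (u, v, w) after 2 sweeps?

Iteration 1:
  u = (10 - (-1)·0.0000 - (1)·1.0000) / (6) = 1.5000
  v = (-3 - (3)·1.5000 - (1)·1.0000) / (8) = -1.0625
  w = (-1 - (4)·1.5000 - (-1)·-1.0625) / (-8) = 1.0078
Iteration 2:
  u = (10 - (-1)·-1.0625 - (1)·1.0078) / (6) = 1.3216
  v = (-3 - (3)·1.3216 - (1)·1.0078) / (8) = -0.9966
  w = (-1 - (4)·1.3216 - (-1)·-0.9966) / (-8) = 0.9104

(1.3216, -0.9966, 0.9104)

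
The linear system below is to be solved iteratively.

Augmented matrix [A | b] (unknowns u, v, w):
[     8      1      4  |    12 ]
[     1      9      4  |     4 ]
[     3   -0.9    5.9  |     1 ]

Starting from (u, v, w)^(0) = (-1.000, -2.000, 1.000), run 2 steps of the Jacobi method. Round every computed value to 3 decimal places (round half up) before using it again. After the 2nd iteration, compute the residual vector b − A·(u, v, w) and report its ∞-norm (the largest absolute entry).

Iteration 1:
  u = (12 - (1)·-2.000 - (4)·1.000) / (8) = 1.250
  v = (4 - (1)·-1.000 - (4)·1.000) / (9) = 0.111
  w = (1 - (3)·-1.000 - (-0.9)·-2.000) / (5.9) = 0.373
Iteration 2:
  u = (12 - (1)·0.111 - (4)·0.373) / (8) = 1.300
  v = (4 - (1)·1.250 - (4)·0.373) / (9) = 0.140
  w = (1 - (3)·1.250 - (-0.9)·0.111) / (5.9) = -0.449
Residual b − A·x = (3.256, 3.236, -0.125); ∞-norm = 3.256

3.256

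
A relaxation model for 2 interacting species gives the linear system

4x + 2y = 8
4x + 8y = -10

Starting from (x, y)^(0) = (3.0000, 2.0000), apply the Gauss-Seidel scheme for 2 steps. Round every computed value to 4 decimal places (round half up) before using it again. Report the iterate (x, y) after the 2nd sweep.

Iteration 1:
  x = (8 - (2)·2.0000) / (4) = 1.0000
  y = (-10 - (4)·1.0000) / (8) = -1.7500
Iteration 2:
  x = (8 - (2)·-1.7500) / (4) = 2.8750
  y = (-10 - (4)·2.8750) / (8) = -2.6875

(2.8750, -2.6875)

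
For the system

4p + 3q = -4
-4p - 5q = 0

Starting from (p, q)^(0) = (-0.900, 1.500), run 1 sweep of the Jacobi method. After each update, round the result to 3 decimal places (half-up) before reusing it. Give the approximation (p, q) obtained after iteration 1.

(-2.125, 0.720)

Iteration 1:
  p = (-4 - (3)·1.500) / (4) = -2.125
  q = (0 - (-4)·-0.900) / (-5) = 0.720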